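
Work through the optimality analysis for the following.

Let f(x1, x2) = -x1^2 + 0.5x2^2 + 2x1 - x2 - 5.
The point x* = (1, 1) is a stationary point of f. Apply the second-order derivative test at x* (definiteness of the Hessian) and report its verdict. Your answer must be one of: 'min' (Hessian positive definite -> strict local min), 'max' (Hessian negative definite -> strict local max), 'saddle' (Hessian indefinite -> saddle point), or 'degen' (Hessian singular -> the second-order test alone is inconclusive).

Compute the Hessian H = grad^2 f:
  H = [[-2, 0], [0, 1]]
Verify stationarity: grad f(x*) = H x* + g = (0, 0).
Eigenvalues of H: -2, 1.
Eigenvalues have mixed signs, so H is indefinite -> x* is a saddle point.

saddle


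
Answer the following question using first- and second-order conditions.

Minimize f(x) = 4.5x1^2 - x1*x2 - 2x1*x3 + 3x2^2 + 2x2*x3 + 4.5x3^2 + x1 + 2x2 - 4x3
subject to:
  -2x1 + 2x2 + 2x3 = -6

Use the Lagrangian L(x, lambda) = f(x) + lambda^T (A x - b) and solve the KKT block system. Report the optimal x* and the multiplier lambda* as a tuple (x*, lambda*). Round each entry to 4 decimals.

Form the Lagrangian:
  L(x, lambda) = (1/2) x^T Q x + c^T x + lambda^T (A x - b)
Stationarity (grad_x L = 0): Q x + c + A^T lambda = 0.
Primal feasibility: A x = b.

This gives the KKT block system:
  [ Q   A^T ] [ x     ]   [-c ]
  [ A    0  ] [ lambda ] = [ b ]

Solving the linear system:
  x*      = (0.8644, -1.9831, -0.1525)
  lambda* = (5.5339)
  f(x*)   = 15.3559

x* = (0.8644, -1.9831, -0.1525), lambda* = (5.5339)


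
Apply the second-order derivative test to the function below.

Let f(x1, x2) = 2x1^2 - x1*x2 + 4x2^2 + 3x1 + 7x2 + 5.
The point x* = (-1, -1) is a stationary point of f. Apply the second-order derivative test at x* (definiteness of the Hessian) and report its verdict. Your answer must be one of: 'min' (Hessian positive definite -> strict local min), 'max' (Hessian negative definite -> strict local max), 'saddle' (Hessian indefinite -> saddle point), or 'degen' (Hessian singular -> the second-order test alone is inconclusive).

Compute the Hessian H = grad^2 f:
  H = [[4, -1], [-1, 8]]
Verify stationarity: grad f(x*) = H x* + g = (0, 0).
Eigenvalues of H: 3.7639, 8.2361.
Both eigenvalues > 0, so H is positive definite -> x* is a strict local min.

min


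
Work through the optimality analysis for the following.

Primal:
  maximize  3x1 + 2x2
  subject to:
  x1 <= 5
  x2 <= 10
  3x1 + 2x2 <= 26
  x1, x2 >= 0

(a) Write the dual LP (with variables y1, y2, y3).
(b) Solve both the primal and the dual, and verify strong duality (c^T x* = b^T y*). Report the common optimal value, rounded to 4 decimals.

The standard primal-dual pair for 'max c^T x s.t. A x <= b, x >= 0' is:
  Dual:  min b^T y  s.t.  A^T y >= c,  y >= 0.

So the dual LP is:
  minimize  5y1 + 10y2 + 26y3
  subject to:
    y1 + 3y3 >= 3
    y2 + 2y3 >= 2
    y1, y2, y3 >= 0

Solving the primal: x* = (2, 10).
  primal value c^T x* = 26.
Solving the dual: y* = (0, 0, 1).
  dual value b^T y* = 26.
Strong duality: c^T x* = b^T y*. Confirmed.

26


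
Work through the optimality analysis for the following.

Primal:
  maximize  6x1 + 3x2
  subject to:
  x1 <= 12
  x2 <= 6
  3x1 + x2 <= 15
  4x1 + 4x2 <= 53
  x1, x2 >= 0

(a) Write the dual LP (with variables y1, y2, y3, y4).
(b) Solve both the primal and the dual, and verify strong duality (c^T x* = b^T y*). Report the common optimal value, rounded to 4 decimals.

The standard primal-dual pair for 'max c^T x s.t. A x <= b, x >= 0' is:
  Dual:  min b^T y  s.t.  A^T y >= c,  y >= 0.

So the dual LP is:
  minimize  12y1 + 6y2 + 15y3 + 53y4
  subject to:
    y1 + 3y3 + 4y4 >= 6
    y2 + y3 + 4y4 >= 3
    y1, y2, y3, y4 >= 0

Solving the primal: x* = (3, 6).
  primal value c^T x* = 36.
Solving the dual: y* = (0, 1, 2, 0).
  dual value b^T y* = 36.
Strong duality: c^T x* = b^T y*. Confirmed.

36


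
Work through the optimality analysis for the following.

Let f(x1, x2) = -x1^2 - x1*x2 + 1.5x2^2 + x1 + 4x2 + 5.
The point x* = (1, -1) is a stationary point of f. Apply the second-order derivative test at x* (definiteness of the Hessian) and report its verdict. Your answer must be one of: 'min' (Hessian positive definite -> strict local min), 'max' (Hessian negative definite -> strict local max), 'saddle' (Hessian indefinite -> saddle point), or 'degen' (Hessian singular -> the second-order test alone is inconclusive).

Compute the Hessian H = grad^2 f:
  H = [[-2, -1], [-1, 3]]
Verify stationarity: grad f(x*) = H x* + g = (0, 0).
Eigenvalues of H: -2.1926, 3.1926.
Eigenvalues have mixed signs, so H is indefinite -> x* is a saddle point.

saddle


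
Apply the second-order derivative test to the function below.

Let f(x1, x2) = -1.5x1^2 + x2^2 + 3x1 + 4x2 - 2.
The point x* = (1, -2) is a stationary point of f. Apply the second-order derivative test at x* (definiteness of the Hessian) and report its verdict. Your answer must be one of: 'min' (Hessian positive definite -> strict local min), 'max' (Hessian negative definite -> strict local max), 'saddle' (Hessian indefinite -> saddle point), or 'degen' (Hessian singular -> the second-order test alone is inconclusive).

Compute the Hessian H = grad^2 f:
  H = [[-3, 0], [0, 2]]
Verify stationarity: grad f(x*) = H x* + g = (0, 0).
Eigenvalues of H: -3, 2.
Eigenvalues have mixed signs, so H is indefinite -> x* is a saddle point.

saddle


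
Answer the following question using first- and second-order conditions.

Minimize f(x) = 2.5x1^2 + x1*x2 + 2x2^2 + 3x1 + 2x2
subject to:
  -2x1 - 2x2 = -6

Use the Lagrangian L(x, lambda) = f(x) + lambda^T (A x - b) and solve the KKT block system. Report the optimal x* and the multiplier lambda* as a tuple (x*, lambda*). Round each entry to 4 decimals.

Form the Lagrangian:
  L(x, lambda) = (1/2) x^T Q x + c^T x + lambda^T (A x - b)
Stationarity (grad_x L = 0): Q x + c + A^T lambda = 0.
Primal feasibility: A x = b.

This gives the KKT block system:
  [ Q   A^T ] [ x     ]   [-c ]
  [ A    0  ] [ lambda ] = [ b ]

Solving the linear system:
  x*      = (1.1429, 1.8571)
  lambda* = (5.2857)
  f(x*)   = 19.4286

x* = (1.1429, 1.8571), lambda* = (5.2857)


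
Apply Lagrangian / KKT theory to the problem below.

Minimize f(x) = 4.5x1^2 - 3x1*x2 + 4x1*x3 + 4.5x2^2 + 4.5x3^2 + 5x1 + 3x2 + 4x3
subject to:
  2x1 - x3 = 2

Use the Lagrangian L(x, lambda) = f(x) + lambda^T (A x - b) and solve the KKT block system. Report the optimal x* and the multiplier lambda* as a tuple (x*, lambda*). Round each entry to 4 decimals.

Form the Lagrangian:
  L(x, lambda) = (1/2) x^T Q x + c^T x + lambda^T (A x - b)
Stationarity (grad_x L = 0): Q x + c + A^T lambda = 0.
Primal feasibility: A x = b.

This gives the KKT block system:
  [ Q   A^T ] [ x     ]   [-c ]
  [ A    0  ] [ lambda ] = [ b ]

Solving the linear system:
  x*      = (0.5, -0.1667, -1)
  lambda* = (-3)
  f(x*)   = 2

x* = (0.5, -0.1667, -1), lambda* = (-3)


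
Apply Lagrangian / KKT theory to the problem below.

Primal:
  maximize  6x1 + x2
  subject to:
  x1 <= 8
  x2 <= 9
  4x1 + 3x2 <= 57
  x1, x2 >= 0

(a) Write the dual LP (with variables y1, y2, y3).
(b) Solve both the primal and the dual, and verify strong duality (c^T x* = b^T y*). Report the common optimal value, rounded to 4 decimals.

The standard primal-dual pair for 'max c^T x s.t. A x <= b, x >= 0' is:
  Dual:  min b^T y  s.t.  A^T y >= c,  y >= 0.

So the dual LP is:
  minimize  8y1 + 9y2 + 57y3
  subject to:
    y1 + 4y3 >= 6
    y2 + 3y3 >= 1
    y1, y2, y3 >= 0

Solving the primal: x* = (8, 8.3333).
  primal value c^T x* = 56.3333.
Solving the dual: y* = (4.6667, 0, 0.3333).
  dual value b^T y* = 56.3333.
Strong duality: c^T x* = b^T y*. Confirmed.

56.3333


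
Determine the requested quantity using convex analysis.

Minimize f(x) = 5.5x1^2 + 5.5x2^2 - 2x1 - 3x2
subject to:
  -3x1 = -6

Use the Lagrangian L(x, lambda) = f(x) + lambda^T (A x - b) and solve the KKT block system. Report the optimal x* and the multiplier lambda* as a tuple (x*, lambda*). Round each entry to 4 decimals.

Form the Lagrangian:
  L(x, lambda) = (1/2) x^T Q x + c^T x + lambda^T (A x - b)
Stationarity (grad_x L = 0): Q x + c + A^T lambda = 0.
Primal feasibility: A x = b.

This gives the KKT block system:
  [ Q   A^T ] [ x     ]   [-c ]
  [ A    0  ] [ lambda ] = [ b ]

Solving the linear system:
  x*      = (2, 0.2727)
  lambda* = (6.6667)
  f(x*)   = 17.5909

x* = (2, 0.2727), lambda* = (6.6667)


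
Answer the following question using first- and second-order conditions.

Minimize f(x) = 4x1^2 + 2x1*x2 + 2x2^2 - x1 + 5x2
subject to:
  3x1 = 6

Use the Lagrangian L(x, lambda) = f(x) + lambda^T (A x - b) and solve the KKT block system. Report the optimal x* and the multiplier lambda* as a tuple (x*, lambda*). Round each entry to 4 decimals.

Form the Lagrangian:
  L(x, lambda) = (1/2) x^T Q x + c^T x + lambda^T (A x - b)
Stationarity (grad_x L = 0): Q x + c + A^T lambda = 0.
Primal feasibility: A x = b.

This gives the KKT block system:
  [ Q   A^T ] [ x     ]   [-c ]
  [ A    0  ] [ lambda ] = [ b ]

Solving the linear system:
  x*      = (2, -2.25)
  lambda* = (-3.5)
  f(x*)   = 3.875

x* = (2, -2.25), lambda* = (-3.5)


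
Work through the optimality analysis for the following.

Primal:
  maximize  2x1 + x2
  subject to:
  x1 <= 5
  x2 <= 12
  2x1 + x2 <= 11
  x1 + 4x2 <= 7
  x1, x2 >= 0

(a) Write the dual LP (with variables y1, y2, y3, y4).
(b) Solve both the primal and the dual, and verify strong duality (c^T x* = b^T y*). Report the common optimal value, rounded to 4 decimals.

The standard primal-dual pair for 'max c^T x s.t. A x <= b, x >= 0' is:
  Dual:  min b^T y  s.t.  A^T y >= c,  y >= 0.

So the dual LP is:
  minimize  5y1 + 12y2 + 11y3 + 7y4
  subject to:
    y1 + 2y3 + y4 >= 2
    y2 + y3 + 4y4 >= 1
    y1, y2, y3, y4 >= 0

Solving the primal: x* = (5, 0.5).
  primal value c^T x* = 10.5.
Solving the dual: y* = (1.75, 0, 0, 0.25).
  dual value b^T y* = 10.5.
Strong duality: c^T x* = b^T y*. Confirmed.

10.5


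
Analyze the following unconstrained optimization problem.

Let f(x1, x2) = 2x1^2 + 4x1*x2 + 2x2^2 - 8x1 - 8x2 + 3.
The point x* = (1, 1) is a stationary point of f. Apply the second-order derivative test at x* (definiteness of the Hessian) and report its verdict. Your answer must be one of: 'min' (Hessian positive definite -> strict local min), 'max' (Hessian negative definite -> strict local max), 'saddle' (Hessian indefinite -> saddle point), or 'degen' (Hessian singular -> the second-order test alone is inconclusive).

Compute the Hessian H = grad^2 f:
  H = [[4, 4], [4, 4]]
Verify stationarity: grad f(x*) = H x* + g = (0, 0).
Eigenvalues of H: 0, 8.
H has a zero eigenvalue (singular; positive semidefinite but not definite), so H is neither positive definite, negative definite, nor indefinite. The second-order test alone is inconclusive -> degen.
(Indeed, f is constant along the null direction of H through x*, so x* is not a strict local extremum.)

degen


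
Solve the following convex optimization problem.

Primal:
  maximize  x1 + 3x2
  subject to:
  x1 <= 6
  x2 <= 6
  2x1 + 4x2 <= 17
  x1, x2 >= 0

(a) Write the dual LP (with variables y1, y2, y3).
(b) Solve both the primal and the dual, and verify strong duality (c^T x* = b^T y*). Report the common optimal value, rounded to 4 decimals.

The standard primal-dual pair for 'max c^T x s.t. A x <= b, x >= 0' is:
  Dual:  min b^T y  s.t.  A^T y >= c,  y >= 0.

So the dual LP is:
  minimize  6y1 + 6y2 + 17y3
  subject to:
    y1 + 2y3 >= 1
    y2 + 4y3 >= 3
    y1, y2, y3 >= 0

Solving the primal: x* = (0, 4.25).
  primal value c^T x* = 12.75.
Solving the dual: y* = (0, 0, 0.75).
  dual value b^T y* = 12.75.
Strong duality: c^T x* = b^T y*. Confirmed.

12.75


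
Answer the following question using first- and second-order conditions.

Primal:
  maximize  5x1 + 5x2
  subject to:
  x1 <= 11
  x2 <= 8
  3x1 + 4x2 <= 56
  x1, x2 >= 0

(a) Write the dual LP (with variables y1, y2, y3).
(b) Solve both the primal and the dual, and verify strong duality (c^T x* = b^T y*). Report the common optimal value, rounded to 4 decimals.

The standard primal-dual pair for 'max c^T x s.t. A x <= b, x >= 0' is:
  Dual:  min b^T y  s.t.  A^T y >= c,  y >= 0.

So the dual LP is:
  minimize  11y1 + 8y2 + 56y3
  subject to:
    y1 + 3y3 >= 5
    y2 + 4y3 >= 5
    y1, y2, y3 >= 0

Solving the primal: x* = (11, 5.75).
  primal value c^T x* = 83.75.
Solving the dual: y* = (1.25, 0, 1.25).
  dual value b^T y* = 83.75.
Strong duality: c^T x* = b^T y*. Confirmed.

83.75


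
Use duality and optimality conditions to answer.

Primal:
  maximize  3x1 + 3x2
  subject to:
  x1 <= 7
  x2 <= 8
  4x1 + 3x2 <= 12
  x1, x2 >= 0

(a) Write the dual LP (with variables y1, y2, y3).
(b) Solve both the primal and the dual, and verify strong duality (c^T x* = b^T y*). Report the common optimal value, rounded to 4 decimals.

The standard primal-dual pair for 'max c^T x s.t. A x <= b, x >= 0' is:
  Dual:  min b^T y  s.t.  A^T y >= c,  y >= 0.

So the dual LP is:
  minimize  7y1 + 8y2 + 12y3
  subject to:
    y1 + 4y3 >= 3
    y2 + 3y3 >= 3
    y1, y2, y3 >= 0

Solving the primal: x* = (0, 4).
  primal value c^T x* = 12.
Solving the dual: y* = (0, 0, 1).
  dual value b^T y* = 12.
Strong duality: c^T x* = b^T y*. Confirmed.

12


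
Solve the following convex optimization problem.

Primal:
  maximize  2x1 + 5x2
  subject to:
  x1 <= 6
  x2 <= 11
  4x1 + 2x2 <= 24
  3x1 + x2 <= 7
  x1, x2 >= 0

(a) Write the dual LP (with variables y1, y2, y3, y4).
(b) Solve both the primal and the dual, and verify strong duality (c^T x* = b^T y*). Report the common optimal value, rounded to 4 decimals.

The standard primal-dual pair for 'max c^T x s.t. A x <= b, x >= 0' is:
  Dual:  min b^T y  s.t.  A^T y >= c,  y >= 0.

So the dual LP is:
  minimize  6y1 + 11y2 + 24y3 + 7y4
  subject to:
    y1 + 4y3 + 3y4 >= 2
    y2 + 2y3 + y4 >= 5
    y1, y2, y3, y4 >= 0

Solving the primal: x* = (0, 7).
  primal value c^T x* = 35.
Solving the dual: y* = (0, 0, 0, 5).
  dual value b^T y* = 35.
Strong duality: c^T x* = b^T y*. Confirmed.

35


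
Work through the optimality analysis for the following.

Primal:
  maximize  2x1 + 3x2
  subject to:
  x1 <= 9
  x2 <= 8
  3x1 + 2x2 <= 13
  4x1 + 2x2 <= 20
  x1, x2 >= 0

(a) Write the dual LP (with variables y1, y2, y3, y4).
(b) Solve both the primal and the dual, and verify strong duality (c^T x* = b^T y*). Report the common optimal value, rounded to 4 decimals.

The standard primal-dual pair for 'max c^T x s.t. A x <= b, x >= 0' is:
  Dual:  min b^T y  s.t.  A^T y >= c,  y >= 0.

So the dual LP is:
  minimize  9y1 + 8y2 + 13y3 + 20y4
  subject to:
    y1 + 3y3 + 4y4 >= 2
    y2 + 2y3 + 2y4 >= 3
    y1, y2, y3, y4 >= 0

Solving the primal: x* = (0, 6.5).
  primal value c^T x* = 19.5.
Solving the dual: y* = (0, 0, 1.5, 0).
  dual value b^T y* = 19.5.
Strong duality: c^T x* = b^T y*. Confirmed.

19.5


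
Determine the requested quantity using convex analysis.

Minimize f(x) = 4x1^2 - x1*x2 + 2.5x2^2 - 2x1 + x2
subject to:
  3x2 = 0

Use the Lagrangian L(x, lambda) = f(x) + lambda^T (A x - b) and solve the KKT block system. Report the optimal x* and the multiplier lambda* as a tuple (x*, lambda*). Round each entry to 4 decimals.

Form the Lagrangian:
  L(x, lambda) = (1/2) x^T Q x + c^T x + lambda^T (A x - b)
Stationarity (grad_x L = 0): Q x + c + A^T lambda = 0.
Primal feasibility: A x = b.

This gives the KKT block system:
  [ Q   A^T ] [ x     ]   [-c ]
  [ A    0  ] [ lambda ] = [ b ]

Solving the linear system:
  x*      = (0.25, 0)
  lambda* = (-0.25)
  f(x*)   = -0.25

x* = (0.25, 0), lambda* = (-0.25)


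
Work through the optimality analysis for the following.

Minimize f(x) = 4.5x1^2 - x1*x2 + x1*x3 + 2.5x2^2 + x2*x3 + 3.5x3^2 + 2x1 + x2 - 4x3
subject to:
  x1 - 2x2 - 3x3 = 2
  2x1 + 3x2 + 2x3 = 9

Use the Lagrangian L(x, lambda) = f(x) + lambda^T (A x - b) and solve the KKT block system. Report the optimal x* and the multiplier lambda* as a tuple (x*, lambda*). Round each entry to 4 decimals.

Form the Lagrangian:
  L(x, lambda) = (1/2) x^T Q x + c^T x + lambda^T (A x - b)
Stationarity (grad_x L = 0): Q x + c + A^T lambda = 0.
Primal feasibility: A x = b.

This gives the KKT block system:
  [ Q   A^T ] [ x     ]   [-c ]
  [ A    0  ] [ lambda ] = [ b ]

Solving the linear system:
  x*      = (2.6048, 2.0324, -1.1533)
  lambda* = (-7.4233, -7.4168)
  f(x*)   = 46.7268

x* = (2.6048, 2.0324, -1.1533), lambda* = (-7.4233, -7.4168)


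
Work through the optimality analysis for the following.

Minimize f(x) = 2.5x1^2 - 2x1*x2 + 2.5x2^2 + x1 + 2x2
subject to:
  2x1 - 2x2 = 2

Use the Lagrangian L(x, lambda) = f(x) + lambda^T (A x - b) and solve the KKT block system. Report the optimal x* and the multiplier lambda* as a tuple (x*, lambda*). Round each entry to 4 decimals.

Form the Lagrangian:
  L(x, lambda) = (1/2) x^T Q x + c^T x + lambda^T (A x - b)
Stationarity (grad_x L = 0): Q x + c + A^T lambda = 0.
Primal feasibility: A x = b.

This gives the KKT block system:
  [ Q   A^T ] [ x     ]   [-c ]
  [ A    0  ] [ lambda ] = [ b ]

Solving the linear system:
  x*      = (0, -1)
  lambda* = (-1.5)
  f(x*)   = 0.5

x* = (0, -1), lambda* = (-1.5)


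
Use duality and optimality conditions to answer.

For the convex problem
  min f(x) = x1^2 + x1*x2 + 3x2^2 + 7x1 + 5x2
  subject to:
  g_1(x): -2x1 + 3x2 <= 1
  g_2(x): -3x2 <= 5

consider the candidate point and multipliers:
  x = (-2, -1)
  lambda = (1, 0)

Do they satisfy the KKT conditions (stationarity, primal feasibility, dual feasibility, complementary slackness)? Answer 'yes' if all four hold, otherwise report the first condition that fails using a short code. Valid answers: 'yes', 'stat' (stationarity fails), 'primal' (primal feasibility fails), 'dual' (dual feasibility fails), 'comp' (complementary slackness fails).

Gradient of f: grad f(x) = Q x + c = (2, -3)
Constraint values g_i(x) = a_i^T x - b_i:
  g_1((-2, -1)) = 0
  g_2((-2, -1)) = -2
Stationarity residual: grad f(x) + sum_i lambda_i a_i = (0, 0)
  -> stationarity OK
Primal feasibility (all g_i <= 0): OK
Dual feasibility (all lambda_i >= 0): OK
Complementary slackness (lambda_i * g_i(x) = 0 for all i): OK

Verdict: yes, KKT holds.

yes


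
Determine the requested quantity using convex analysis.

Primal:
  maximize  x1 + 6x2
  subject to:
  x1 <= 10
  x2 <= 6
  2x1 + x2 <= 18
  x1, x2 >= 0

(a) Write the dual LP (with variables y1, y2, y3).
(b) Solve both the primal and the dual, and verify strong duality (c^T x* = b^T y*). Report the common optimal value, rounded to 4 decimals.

The standard primal-dual pair for 'max c^T x s.t. A x <= b, x >= 0' is:
  Dual:  min b^T y  s.t.  A^T y >= c,  y >= 0.

So the dual LP is:
  minimize  10y1 + 6y2 + 18y3
  subject to:
    y1 + 2y3 >= 1
    y2 + y3 >= 6
    y1, y2, y3 >= 0

Solving the primal: x* = (6, 6).
  primal value c^T x* = 42.
Solving the dual: y* = (0, 5.5, 0.5).
  dual value b^T y* = 42.
Strong duality: c^T x* = b^T y*. Confirmed.

42


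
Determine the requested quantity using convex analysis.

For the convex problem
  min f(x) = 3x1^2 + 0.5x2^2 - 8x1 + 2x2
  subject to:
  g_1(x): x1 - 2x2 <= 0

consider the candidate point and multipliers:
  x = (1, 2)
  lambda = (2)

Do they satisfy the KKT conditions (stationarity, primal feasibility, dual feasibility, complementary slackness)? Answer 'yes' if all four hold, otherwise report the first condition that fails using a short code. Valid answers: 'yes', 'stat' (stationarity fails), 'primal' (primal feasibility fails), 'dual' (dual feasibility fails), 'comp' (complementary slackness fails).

Gradient of f: grad f(x) = Q x + c = (-2, 4)
Constraint values g_i(x) = a_i^T x - b_i:
  g_1((1, 2)) = -3
Stationarity residual: grad f(x) + sum_i lambda_i a_i = (0, 0)
  -> stationarity OK
Primal feasibility (all g_i <= 0): OK
Dual feasibility (all lambda_i >= 0): OK
Complementary slackness (lambda_i * g_i(x) = 0 for all i): FAILS

Verdict: the first failing condition is complementary_slackness -> comp.

comp


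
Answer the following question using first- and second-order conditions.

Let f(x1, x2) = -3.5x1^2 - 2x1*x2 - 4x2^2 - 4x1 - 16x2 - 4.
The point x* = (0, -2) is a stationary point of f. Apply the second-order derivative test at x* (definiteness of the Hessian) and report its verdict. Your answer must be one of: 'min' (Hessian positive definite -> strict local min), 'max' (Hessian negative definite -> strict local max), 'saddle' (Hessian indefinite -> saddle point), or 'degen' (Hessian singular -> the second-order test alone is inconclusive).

Compute the Hessian H = grad^2 f:
  H = [[-7, -2], [-2, -8]]
Verify stationarity: grad f(x*) = H x* + g = (0, 0).
Eigenvalues of H: -9.5616, -5.4384.
Both eigenvalues < 0, so H is negative definite -> x* is a strict local max.

max


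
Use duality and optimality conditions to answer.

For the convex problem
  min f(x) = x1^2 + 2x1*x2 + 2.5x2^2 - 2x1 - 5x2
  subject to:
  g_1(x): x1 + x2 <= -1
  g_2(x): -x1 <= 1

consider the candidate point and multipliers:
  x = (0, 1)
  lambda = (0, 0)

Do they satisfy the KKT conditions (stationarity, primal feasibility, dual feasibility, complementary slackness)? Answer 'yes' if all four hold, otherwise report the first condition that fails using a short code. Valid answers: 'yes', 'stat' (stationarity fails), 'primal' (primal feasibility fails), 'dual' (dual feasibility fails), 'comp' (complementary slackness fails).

Gradient of f: grad f(x) = Q x + c = (0, 0)
Constraint values g_i(x) = a_i^T x - b_i:
  g_1((0, 1)) = 2
  g_2((0, 1)) = -1
Stationarity residual: grad f(x) + sum_i lambda_i a_i = (0, 0)
  -> stationarity OK
Primal feasibility (all g_i <= 0): FAILS
Dual feasibility (all lambda_i >= 0): OK
Complementary slackness (lambda_i * g_i(x) = 0 for all i): OK

Verdict: the first failing condition is primal_feasibility -> primal.

primal


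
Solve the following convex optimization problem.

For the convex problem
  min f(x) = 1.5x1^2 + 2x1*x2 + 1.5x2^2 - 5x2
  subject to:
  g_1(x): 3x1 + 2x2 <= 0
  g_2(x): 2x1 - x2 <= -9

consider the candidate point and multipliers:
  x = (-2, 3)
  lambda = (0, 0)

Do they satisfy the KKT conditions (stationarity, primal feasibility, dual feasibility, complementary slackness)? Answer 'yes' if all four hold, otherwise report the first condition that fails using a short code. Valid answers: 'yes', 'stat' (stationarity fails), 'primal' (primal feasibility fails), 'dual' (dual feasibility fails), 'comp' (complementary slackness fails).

Gradient of f: grad f(x) = Q x + c = (0, 0)
Constraint values g_i(x) = a_i^T x - b_i:
  g_1((-2, 3)) = 0
  g_2((-2, 3)) = 2
Stationarity residual: grad f(x) + sum_i lambda_i a_i = (0, 0)
  -> stationarity OK
Primal feasibility (all g_i <= 0): FAILS
Dual feasibility (all lambda_i >= 0): OK
Complementary slackness (lambda_i * g_i(x) = 0 for all i): OK

Verdict: the first failing condition is primal_feasibility -> primal.

primal


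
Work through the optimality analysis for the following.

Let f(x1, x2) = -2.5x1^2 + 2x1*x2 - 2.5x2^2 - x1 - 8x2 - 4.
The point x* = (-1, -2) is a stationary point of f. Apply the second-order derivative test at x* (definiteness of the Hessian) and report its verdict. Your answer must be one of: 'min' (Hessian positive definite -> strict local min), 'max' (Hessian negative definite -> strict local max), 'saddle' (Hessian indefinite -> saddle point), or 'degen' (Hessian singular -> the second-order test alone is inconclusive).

Compute the Hessian H = grad^2 f:
  H = [[-5, 2], [2, -5]]
Verify stationarity: grad f(x*) = H x* + g = (0, 0).
Eigenvalues of H: -7, -3.
Both eigenvalues < 0, so H is negative definite -> x* is a strict local max.

max


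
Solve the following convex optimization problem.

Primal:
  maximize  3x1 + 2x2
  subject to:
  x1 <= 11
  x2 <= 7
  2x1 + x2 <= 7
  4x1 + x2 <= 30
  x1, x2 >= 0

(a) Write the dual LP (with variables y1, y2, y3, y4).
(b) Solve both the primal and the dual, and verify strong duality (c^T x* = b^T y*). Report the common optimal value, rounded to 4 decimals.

The standard primal-dual pair for 'max c^T x s.t. A x <= b, x >= 0' is:
  Dual:  min b^T y  s.t.  A^T y >= c,  y >= 0.

So the dual LP is:
  minimize  11y1 + 7y2 + 7y3 + 30y4
  subject to:
    y1 + 2y3 + 4y4 >= 3
    y2 + y3 + y4 >= 2
    y1, y2, y3, y4 >= 0

Solving the primal: x* = (0, 7).
  primal value c^T x* = 14.
Solving the dual: y* = (0, 0.5, 1.5, 0).
  dual value b^T y* = 14.
Strong duality: c^T x* = b^T y*. Confirmed.

14


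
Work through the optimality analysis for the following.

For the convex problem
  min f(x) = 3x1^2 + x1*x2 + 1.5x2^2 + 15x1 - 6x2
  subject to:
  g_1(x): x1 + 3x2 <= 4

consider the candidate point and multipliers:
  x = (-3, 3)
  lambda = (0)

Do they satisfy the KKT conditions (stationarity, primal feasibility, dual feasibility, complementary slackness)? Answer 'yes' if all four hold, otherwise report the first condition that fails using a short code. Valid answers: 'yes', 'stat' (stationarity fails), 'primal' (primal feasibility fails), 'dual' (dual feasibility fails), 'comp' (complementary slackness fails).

Gradient of f: grad f(x) = Q x + c = (0, 0)
Constraint values g_i(x) = a_i^T x - b_i:
  g_1((-3, 3)) = 2
Stationarity residual: grad f(x) + sum_i lambda_i a_i = (0, 0)
  -> stationarity OK
Primal feasibility (all g_i <= 0): FAILS
Dual feasibility (all lambda_i >= 0): OK
Complementary slackness (lambda_i * g_i(x) = 0 for all i): OK

Verdict: the first failing condition is primal_feasibility -> primal.

primal


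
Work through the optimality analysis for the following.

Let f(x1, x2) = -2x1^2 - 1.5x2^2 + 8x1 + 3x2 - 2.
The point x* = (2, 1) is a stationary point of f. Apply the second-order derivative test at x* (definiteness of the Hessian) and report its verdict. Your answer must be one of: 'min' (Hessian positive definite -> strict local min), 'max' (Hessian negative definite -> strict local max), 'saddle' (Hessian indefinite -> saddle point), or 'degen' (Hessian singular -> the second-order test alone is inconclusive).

Compute the Hessian H = grad^2 f:
  H = [[-4, 0], [0, -3]]
Verify stationarity: grad f(x*) = H x* + g = (0, 0).
Eigenvalues of H: -4, -3.
Both eigenvalues < 0, so H is negative definite -> x* is a strict local max.

max


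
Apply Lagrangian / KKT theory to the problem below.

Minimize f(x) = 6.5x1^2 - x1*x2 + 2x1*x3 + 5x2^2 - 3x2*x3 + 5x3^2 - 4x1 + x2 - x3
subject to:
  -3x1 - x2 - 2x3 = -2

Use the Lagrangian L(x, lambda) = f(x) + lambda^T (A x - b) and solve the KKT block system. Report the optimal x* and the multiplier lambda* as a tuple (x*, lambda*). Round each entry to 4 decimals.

Form the Lagrangian:
  L(x, lambda) = (1/2) x^T Q x + c^T x + lambda^T (A x - b)
Stationarity (grad_x L = 0): Q x + c + A^T lambda = 0.
Primal feasibility: A x = b.

This gives the KKT block system:
  [ Q   A^T ] [ x     ]   [-c ]
  [ A    0  ] [ lambda ] = [ b ]

Solving the linear system:
  x*      = (0.4906, 0.1029, 0.2127)
  lambda* = (0.8999)
  f(x*)   = -0.1361

x* = (0.4906, 0.1029, 0.2127), lambda* = (0.8999)


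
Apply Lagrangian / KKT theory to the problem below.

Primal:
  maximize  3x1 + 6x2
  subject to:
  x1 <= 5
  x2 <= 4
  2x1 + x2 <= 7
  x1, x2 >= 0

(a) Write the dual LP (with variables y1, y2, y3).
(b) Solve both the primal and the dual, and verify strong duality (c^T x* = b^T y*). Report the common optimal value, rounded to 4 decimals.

The standard primal-dual pair for 'max c^T x s.t. A x <= b, x >= 0' is:
  Dual:  min b^T y  s.t.  A^T y >= c,  y >= 0.

So the dual LP is:
  minimize  5y1 + 4y2 + 7y3
  subject to:
    y1 + 2y3 >= 3
    y2 + y3 >= 6
    y1, y2, y3 >= 0

Solving the primal: x* = (1.5, 4).
  primal value c^T x* = 28.5.
Solving the dual: y* = (0, 4.5, 1.5).
  dual value b^T y* = 28.5.
Strong duality: c^T x* = b^T y*. Confirmed.

28.5


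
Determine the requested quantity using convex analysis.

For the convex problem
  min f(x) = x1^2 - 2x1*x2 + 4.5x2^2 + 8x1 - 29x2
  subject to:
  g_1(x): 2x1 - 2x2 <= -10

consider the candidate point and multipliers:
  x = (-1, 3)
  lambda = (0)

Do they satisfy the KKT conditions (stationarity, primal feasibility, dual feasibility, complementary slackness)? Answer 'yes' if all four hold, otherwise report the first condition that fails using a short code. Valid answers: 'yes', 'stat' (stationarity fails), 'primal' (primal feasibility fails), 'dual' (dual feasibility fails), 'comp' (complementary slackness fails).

Gradient of f: grad f(x) = Q x + c = (0, 0)
Constraint values g_i(x) = a_i^T x - b_i:
  g_1((-1, 3)) = 2
Stationarity residual: grad f(x) + sum_i lambda_i a_i = (0, 0)
  -> stationarity OK
Primal feasibility (all g_i <= 0): FAILS
Dual feasibility (all lambda_i >= 0): OK
Complementary slackness (lambda_i * g_i(x) = 0 for all i): OK

Verdict: the first failing condition is primal_feasibility -> primal.

primal


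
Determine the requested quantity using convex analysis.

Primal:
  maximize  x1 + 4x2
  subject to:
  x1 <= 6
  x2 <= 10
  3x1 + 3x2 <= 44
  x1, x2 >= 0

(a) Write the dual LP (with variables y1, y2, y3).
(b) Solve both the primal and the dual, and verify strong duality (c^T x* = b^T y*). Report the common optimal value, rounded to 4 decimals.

The standard primal-dual pair for 'max c^T x s.t. A x <= b, x >= 0' is:
  Dual:  min b^T y  s.t.  A^T y >= c,  y >= 0.

So the dual LP is:
  minimize  6y1 + 10y2 + 44y3
  subject to:
    y1 + 3y3 >= 1
    y2 + 3y3 >= 4
    y1, y2, y3 >= 0

Solving the primal: x* = (4.6667, 10).
  primal value c^T x* = 44.6667.
Solving the dual: y* = (0, 3, 0.3333).
  dual value b^T y* = 44.6667.
Strong duality: c^T x* = b^T y*. Confirmed.

44.6667


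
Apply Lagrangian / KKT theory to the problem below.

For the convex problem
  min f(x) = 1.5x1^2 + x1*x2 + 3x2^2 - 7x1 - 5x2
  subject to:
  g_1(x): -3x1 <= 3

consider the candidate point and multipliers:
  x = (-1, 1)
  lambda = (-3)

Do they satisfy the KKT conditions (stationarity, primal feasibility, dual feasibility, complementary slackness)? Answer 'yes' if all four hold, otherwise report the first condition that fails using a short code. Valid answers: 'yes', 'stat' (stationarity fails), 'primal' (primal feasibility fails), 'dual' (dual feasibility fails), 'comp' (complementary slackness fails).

Gradient of f: grad f(x) = Q x + c = (-9, 0)
Constraint values g_i(x) = a_i^T x - b_i:
  g_1((-1, 1)) = 0
Stationarity residual: grad f(x) + sum_i lambda_i a_i = (0, 0)
  -> stationarity OK
Primal feasibility (all g_i <= 0): OK
Dual feasibility (all lambda_i >= 0): FAILS
Complementary slackness (lambda_i * g_i(x) = 0 for all i): OK

Verdict: the first failing condition is dual_feasibility -> dual.

dual


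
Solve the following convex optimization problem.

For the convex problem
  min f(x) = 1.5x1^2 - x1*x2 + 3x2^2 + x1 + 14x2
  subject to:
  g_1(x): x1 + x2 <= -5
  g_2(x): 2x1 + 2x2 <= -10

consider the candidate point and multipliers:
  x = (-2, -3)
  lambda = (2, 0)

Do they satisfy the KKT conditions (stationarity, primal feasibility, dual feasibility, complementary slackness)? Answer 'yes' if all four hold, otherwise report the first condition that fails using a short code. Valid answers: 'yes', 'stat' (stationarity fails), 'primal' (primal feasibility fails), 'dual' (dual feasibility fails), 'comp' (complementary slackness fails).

Gradient of f: grad f(x) = Q x + c = (-2, -2)
Constraint values g_i(x) = a_i^T x - b_i:
  g_1((-2, -3)) = 0
  g_2((-2, -3)) = 0
Stationarity residual: grad f(x) + sum_i lambda_i a_i = (0, 0)
  -> stationarity OK
Primal feasibility (all g_i <= 0): OK
Dual feasibility (all lambda_i >= 0): OK
Complementary slackness (lambda_i * g_i(x) = 0 for all i): OK

Verdict: yes, KKT holds.

yes


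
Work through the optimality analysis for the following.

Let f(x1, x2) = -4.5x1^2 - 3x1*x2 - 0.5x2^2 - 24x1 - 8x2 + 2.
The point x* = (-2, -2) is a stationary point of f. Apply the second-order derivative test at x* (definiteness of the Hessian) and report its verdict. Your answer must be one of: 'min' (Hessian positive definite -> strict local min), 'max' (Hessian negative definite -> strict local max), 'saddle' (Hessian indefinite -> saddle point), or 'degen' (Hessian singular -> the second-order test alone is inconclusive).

Compute the Hessian H = grad^2 f:
  H = [[-9, -3], [-3, -1]]
Verify stationarity: grad f(x*) = H x* + g = (0, 0).
Eigenvalues of H: -10, 0.
H has a zero eigenvalue (singular; negative semidefinite but not definite), so H is neither positive definite, negative definite, nor indefinite. The second-order test alone is inconclusive -> degen.
(Indeed, f is constant along the null direction of H through x*, so x* is not a strict local extremum.)

degen


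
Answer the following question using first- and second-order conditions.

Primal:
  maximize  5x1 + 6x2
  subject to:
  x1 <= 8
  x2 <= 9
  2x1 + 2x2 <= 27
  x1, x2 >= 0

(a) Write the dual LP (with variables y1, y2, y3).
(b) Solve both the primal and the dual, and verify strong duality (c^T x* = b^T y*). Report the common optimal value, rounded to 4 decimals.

The standard primal-dual pair for 'max c^T x s.t. A x <= b, x >= 0' is:
  Dual:  min b^T y  s.t.  A^T y >= c,  y >= 0.

So the dual LP is:
  minimize  8y1 + 9y2 + 27y3
  subject to:
    y1 + 2y3 >= 5
    y2 + 2y3 >= 6
    y1, y2, y3 >= 0

Solving the primal: x* = (4.5, 9).
  primal value c^T x* = 76.5.
Solving the dual: y* = (0, 1, 2.5).
  dual value b^T y* = 76.5.
Strong duality: c^T x* = b^T y*. Confirmed.

76.5


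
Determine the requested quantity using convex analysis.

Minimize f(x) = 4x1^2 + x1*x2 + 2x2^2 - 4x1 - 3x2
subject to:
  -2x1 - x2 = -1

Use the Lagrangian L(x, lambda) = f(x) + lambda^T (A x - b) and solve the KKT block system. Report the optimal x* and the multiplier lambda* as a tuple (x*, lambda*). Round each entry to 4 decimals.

Form the Lagrangian:
  L(x, lambda) = (1/2) x^T Q x + c^T x + lambda^T (A x - b)
Stationarity (grad_x L = 0): Q x + c + A^T lambda = 0.
Primal feasibility: A x = b.

This gives the KKT block system:
  [ Q   A^T ] [ x     ]   [-c ]
  [ A    0  ] [ lambda ] = [ b ]

Solving the linear system:
  x*      = (0.25, 0.5)
  lambda* = (-0.75)
  f(x*)   = -1.625

x* = (0.25, 0.5), lambda* = (-0.75)


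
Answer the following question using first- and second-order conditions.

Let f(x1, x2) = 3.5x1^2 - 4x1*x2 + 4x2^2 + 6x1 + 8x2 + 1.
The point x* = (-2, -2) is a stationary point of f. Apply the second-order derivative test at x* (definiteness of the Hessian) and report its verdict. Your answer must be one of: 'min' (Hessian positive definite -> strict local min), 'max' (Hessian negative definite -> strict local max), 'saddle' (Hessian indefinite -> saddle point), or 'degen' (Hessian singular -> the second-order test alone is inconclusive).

Compute the Hessian H = grad^2 f:
  H = [[7, -4], [-4, 8]]
Verify stationarity: grad f(x*) = H x* + g = (0, 0).
Eigenvalues of H: 3.4689, 11.5311.
Both eigenvalues > 0, so H is positive definite -> x* is a strict local min.

min


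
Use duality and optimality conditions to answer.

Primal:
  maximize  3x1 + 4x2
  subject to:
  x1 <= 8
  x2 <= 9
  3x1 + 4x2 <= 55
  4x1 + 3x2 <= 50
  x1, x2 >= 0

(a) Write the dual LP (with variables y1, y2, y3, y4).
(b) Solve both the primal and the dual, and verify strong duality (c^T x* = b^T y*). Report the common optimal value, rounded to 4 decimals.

The standard primal-dual pair for 'max c^T x s.t. A x <= b, x >= 0' is:
  Dual:  min b^T y  s.t.  A^T y >= c,  y >= 0.

So the dual LP is:
  minimize  8y1 + 9y2 + 55y3 + 50y4
  subject to:
    y1 + 3y3 + 4y4 >= 3
    y2 + 4y3 + 3y4 >= 4
    y1, y2, y3, y4 >= 0

Solving the primal: x* = (5.75, 9).
  primal value c^T x* = 53.25.
Solving the dual: y* = (0, 1.75, 0, 0.75).
  dual value b^T y* = 53.25.
Strong duality: c^T x* = b^T y*. Confirmed.

53.25


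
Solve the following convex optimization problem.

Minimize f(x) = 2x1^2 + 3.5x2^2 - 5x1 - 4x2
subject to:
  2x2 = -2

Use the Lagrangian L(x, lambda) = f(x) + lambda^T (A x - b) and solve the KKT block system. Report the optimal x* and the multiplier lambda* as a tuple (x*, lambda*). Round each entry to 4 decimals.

Form the Lagrangian:
  L(x, lambda) = (1/2) x^T Q x + c^T x + lambda^T (A x - b)
Stationarity (grad_x L = 0): Q x + c + A^T lambda = 0.
Primal feasibility: A x = b.

This gives the KKT block system:
  [ Q   A^T ] [ x     ]   [-c ]
  [ A    0  ] [ lambda ] = [ b ]

Solving the linear system:
  x*      = (1.25, -1)
  lambda* = (5.5)
  f(x*)   = 4.375

x* = (1.25, -1), lambda* = (5.5)


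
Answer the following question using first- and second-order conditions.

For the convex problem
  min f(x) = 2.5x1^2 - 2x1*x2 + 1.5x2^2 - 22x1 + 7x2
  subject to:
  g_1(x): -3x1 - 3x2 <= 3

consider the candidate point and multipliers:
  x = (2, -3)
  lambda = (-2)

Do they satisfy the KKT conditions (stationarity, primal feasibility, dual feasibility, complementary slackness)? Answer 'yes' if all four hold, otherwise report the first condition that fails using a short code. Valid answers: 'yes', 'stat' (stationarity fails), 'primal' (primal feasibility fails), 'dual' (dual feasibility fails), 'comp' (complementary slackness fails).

Gradient of f: grad f(x) = Q x + c = (-6, -6)
Constraint values g_i(x) = a_i^T x - b_i:
  g_1((2, -3)) = 0
Stationarity residual: grad f(x) + sum_i lambda_i a_i = (0, 0)
  -> stationarity OK
Primal feasibility (all g_i <= 0): OK
Dual feasibility (all lambda_i >= 0): FAILS
Complementary slackness (lambda_i * g_i(x) = 0 for all i): OK

Verdict: the first failing condition is dual_feasibility -> dual.

dual


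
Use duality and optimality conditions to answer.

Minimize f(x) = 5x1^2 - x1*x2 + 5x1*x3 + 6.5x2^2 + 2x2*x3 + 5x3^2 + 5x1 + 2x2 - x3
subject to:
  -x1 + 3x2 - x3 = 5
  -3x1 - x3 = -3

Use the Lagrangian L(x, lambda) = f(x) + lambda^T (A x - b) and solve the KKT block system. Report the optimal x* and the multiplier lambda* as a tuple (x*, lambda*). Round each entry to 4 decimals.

Form the Lagrangian:
  L(x, lambda) = (1/2) x^T Q x + c^T x + lambda^T (A x - b)
Stationarity (grad_x L = 0): Q x + c + A^T lambda = 0.
Primal feasibility: A x = b.

This gives the KKT block system:
  [ Q   A^T ] [ x     ]   [-c ]
  [ A    0  ] [ lambda ] = [ b ]

Solving the linear system:
  x*      = (1.3407, 1.7728, -1.0222)
  lambda* = (-7.2206, 6.248)
  f(x*)   = 33.0594

x* = (1.3407, 1.7728, -1.0222), lambda* = (-7.2206, 6.248)


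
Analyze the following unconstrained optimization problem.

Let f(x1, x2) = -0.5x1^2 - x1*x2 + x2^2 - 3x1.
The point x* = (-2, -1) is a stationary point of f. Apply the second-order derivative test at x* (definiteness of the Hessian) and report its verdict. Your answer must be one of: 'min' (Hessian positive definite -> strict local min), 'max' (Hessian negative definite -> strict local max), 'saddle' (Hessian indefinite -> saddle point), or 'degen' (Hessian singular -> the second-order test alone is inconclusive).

Compute the Hessian H = grad^2 f:
  H = [[-1, -1], [-1, 2]]
Verify stationarity: grad f(x*) = H x* + g = (0, 0).
Eigenvalues of H: -1.3028, 2.3028.
Eigenvalues have mixed signs, so H is indefinite -> x* is a saddle point.

saddle


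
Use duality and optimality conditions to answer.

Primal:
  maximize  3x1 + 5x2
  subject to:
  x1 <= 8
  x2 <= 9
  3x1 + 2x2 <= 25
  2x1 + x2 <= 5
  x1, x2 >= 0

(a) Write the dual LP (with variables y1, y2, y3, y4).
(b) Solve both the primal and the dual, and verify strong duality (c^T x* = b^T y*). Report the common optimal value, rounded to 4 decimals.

The standard primal-dual pair for 'max c^T x s.t. A x <= b, x >= 0' is:
  Dual:  min b^T y  s.t.  A^T y >= c,  y >= 0.

So the dual LP is:
  minimize  8y1 + 9y2 + 25y3 + 5y4
  subject to:
    y1 + 3y3 + 2y4 >= 3
    y2 + 2y3 + y4 >= 5
    y1, y2, y3, y4 >= 0

Solving the primal: x* = (0, 5).
  primal value c^T x* = 25.
Solving the dual: y* = (0, 0, 0, 5).
  dual value b^T y* = 25.
Strong duality: c^T x* = b^T y*. Confirmed.

25


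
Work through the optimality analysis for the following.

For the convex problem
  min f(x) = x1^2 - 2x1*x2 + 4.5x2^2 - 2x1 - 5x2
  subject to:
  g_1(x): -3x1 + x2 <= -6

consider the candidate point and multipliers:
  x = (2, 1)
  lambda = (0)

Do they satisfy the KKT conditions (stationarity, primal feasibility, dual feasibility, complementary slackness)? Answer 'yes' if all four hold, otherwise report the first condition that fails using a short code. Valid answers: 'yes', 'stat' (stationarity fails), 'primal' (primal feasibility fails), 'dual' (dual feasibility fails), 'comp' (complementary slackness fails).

Gradient of f: grad f(x) = Q x + c = (0, 0)
Constraint values g_i(x) = a_i^T x - b_i:
  g_1((2, 1)) = 1
Stationarity residual: grad f(x) + sum_i lambda_i a_i = (0, 0)
  -> stationarity OK
Primal feasibility (all g_i <= 0): FAILS
Dual feasibility (all lambda_i >= 0): OK
Complementary slackness (lambda_i * g_i(x) = 0 for all i): OK

Verdict: the first failing condition is primal_feasibility -> primal.

primal
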